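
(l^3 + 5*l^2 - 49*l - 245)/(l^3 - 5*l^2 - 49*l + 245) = (l + 5)/(l - 5)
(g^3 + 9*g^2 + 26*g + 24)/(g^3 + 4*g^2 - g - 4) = (g^2 + 5*g + 6)/(g^2 - 1)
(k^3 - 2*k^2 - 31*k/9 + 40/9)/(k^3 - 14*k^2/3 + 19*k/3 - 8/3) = (k + 5/3)/(k - 1)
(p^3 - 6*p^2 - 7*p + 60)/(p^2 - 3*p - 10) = (p^2 - p - 12)/(p + 2)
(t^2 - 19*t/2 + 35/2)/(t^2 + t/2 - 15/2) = (t - 7)/(t + 3)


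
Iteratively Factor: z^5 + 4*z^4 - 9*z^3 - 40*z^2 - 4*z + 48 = (z + 2)*(z^4 + 2*z^3 - 13*z^2 - 14*z + 24) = (z - 3)*(z + 2)*(z^3 + 5*z^2 + 2*z - 8) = (z - 3)*(z + 2)*(z + 4)*(z^2 + z - 2) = (z - 3)*(z - 1)*(z + 2)*(z + 4)*(z + 2)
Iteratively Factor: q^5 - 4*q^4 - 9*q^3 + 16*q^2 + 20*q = (q - 2)*(q^4 - 2*q^3 - 13*q^2 - 10*q) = (q - 2)*(q + 2)*(q^3 - 4*q^2 - 5*q) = (q - 5)*(q - 2)*(q + 2)*(q^2 + q) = (q - 5)*(q - 2)*(q + 1)*(q + 2)*(q)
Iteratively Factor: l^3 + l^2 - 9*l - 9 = (l + 3)*(l^2 - 2*l - 3) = (l + 1)*(l + 3)*(l - 3)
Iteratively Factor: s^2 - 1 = (s - 1)*(s + 1)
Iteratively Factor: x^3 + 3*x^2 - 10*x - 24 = (x + 2)*(x^2 + x - 12) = (x - 3)*(x + 2)*(x + 4)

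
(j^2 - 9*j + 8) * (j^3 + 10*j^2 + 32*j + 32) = j^5 + j^4 - 50*j^3 - 176*j^2 - 32*j + 256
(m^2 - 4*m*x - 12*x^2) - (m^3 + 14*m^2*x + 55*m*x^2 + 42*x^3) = -m^3 - 14*m^2*x + m^2 - 55*m*x^2 - 4*m*x - 42*x^3 - 12*x^2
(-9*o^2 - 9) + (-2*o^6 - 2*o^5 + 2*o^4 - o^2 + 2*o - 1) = -2*o^6 - 2*o^5 + 2*o^4 - 10*o^2 + 2*o - 10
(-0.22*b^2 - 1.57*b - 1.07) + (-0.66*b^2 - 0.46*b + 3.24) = -0.88*b^2 - 2.03*b + 2.17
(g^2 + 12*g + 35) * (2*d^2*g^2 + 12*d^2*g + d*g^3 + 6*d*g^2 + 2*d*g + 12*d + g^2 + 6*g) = 2*d^2*g^4 + 36*d^2*g^3 + 214*d^2*g^2 + 420*d^2*g + d*g^5 + 18*d*g^4 + 109*d*g^3 + 246*d*g^2 + 214*d*g + 420*d + g^4 + 18*g^3 + 107*g^2 + 210*g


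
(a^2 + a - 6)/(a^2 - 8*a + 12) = (a + 3)/(a - 6)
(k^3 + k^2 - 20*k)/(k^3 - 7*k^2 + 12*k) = (k + 5)/(k - 3)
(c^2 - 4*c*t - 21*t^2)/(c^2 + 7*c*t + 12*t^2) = (c - 7*t)/(c + 4*t)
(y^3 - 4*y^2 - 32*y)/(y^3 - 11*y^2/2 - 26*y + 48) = 2*y/(2*y - 3)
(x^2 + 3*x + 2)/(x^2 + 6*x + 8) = (x + 1)/(x + 4)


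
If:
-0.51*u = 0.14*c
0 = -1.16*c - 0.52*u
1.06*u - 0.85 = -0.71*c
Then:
No Solution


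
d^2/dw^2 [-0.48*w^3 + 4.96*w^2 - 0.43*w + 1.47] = 9.92 - 2.88*w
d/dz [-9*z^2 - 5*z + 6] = -18*z - 5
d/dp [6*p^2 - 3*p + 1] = 12*p - 3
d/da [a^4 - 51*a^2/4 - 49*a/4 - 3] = 4*a^3 - 51*a/2 - 49/4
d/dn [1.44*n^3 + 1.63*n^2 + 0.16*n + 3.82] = 4.32*n^2 + 3.26*n + 0.16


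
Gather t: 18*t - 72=18*t - 72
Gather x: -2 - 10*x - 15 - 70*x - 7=-80*x - 24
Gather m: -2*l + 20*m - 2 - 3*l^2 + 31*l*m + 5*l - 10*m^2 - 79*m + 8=-3*l^2 + 3*l - 10*m^2 + m*(31*l - 59) + 6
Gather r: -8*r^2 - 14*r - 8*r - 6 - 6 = -8*r^2 - 22*r - 12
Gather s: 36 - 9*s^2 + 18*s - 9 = -9*s^2 + 18*s + 27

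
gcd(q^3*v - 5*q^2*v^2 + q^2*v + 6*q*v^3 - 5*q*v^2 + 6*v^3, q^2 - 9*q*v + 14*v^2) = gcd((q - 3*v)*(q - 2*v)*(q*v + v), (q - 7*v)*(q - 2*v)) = q - 2*v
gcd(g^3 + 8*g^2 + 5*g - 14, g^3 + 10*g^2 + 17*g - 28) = g^2 + 6*g - 7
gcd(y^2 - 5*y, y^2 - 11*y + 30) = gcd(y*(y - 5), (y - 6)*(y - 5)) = y - 5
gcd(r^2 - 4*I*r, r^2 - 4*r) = r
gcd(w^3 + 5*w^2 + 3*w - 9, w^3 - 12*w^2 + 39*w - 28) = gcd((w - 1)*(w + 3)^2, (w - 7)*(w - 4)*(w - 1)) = w - 1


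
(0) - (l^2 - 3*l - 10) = -l^2 + 3*l + 10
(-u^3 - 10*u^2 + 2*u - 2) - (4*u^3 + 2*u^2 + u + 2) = -5*u^3 - 12*u^2 + u - 4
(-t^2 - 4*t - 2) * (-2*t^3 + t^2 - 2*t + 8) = 2*t^5 + 7*t^4 + 2*t^3 - 2*t^2 - 28*t - 16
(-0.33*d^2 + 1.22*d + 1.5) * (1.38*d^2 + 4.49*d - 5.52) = -0.4554*d^4 + 0.2019*d^3 + 9.3694*d^2 + 0.000600000000001266*d - 8.28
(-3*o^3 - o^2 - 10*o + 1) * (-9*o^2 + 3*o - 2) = 27*o^5 + 93*o^3 - 37*o^2 + 23*o - 2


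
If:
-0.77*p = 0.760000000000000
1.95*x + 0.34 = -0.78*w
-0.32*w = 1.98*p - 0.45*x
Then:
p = -0.99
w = 3.75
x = -1.68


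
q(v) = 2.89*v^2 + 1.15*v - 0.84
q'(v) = 5.78*v + 1.15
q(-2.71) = 17.27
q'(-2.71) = -14.51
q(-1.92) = 7.61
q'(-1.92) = -9.95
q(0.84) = 2.17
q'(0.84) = 6.01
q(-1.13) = 1.55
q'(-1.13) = -5.38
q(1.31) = 5.63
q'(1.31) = 8.72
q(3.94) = 48.55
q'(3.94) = 23.92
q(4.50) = 62.86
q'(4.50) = 27.16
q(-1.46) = 3.64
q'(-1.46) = -7.29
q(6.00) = 110.10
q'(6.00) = 35.83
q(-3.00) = 21.72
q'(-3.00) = -16.19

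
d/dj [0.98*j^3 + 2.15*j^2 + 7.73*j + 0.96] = 2.94*j^2 + 4.3*j + 7.73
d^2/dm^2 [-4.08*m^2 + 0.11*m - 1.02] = -8.16000000000000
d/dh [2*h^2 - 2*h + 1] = 4*h - 2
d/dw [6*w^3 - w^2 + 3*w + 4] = 18*w^2 - 2*w + 3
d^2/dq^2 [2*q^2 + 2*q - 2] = 4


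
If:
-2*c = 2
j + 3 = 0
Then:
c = -1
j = -3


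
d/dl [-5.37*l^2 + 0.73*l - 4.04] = 0.73 - 10.74*l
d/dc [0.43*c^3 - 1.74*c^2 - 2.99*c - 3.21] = 1.29*c^2 - 3.48*c - 2.99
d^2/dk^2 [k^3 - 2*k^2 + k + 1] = 6*k - 4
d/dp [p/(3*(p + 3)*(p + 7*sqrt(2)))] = -p^2/(3*(p + 3)^2*(p + 7*sqrt(2))^2) + 7*sqrt(2)/((p + 3)^2*(p + 7*sqrt(2))^2)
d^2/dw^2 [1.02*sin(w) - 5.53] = -1.02*sin(w)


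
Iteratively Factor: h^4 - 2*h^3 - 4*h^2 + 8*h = (h - 2)*(h^3 - 4*h) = h*(h - 2)*(h^2 - 4) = h*(h - 2)^2*(h + 2)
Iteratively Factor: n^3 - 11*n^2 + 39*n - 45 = (n - 3)*(n^2 - 8*n + 15) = (n - 5)*(n - 3)*(n - 3)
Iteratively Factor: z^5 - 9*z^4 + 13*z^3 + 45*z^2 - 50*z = (z - 5)*(z^4 - 4*z^3 - 7*z^2 + 10*z) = (z - 5)^2*(z^3 + z^2 - 2*z) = (z - 5)^2*(z - 1)*(z^2 + 2*z) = z*(z - 5)^2*(z - 1)*(z + 2)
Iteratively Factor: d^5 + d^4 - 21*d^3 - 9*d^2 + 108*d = (d - 3)*(d^4 + 4*d^3 - 9*d^2 - 36*d) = (d - 3)*(d + 3)*(d^3 + d^2 - 12*d) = (d - 3)^2*(d + 3)*(d^2 + 4*d) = d*(d - 3)^2*(d + 3)*(d + 4)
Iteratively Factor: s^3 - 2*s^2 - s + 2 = (s - 2)*(s^2 - 1) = (s - 2)*(s + 1)*(s - 1)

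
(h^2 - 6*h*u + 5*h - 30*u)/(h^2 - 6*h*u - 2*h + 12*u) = (h + 5)/(h - 2)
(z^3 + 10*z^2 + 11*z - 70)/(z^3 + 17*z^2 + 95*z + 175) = (z - 2)/(z + 5)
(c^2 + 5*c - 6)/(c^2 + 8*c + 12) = (c - 1)/(c + 2)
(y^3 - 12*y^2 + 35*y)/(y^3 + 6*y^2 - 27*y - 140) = y*(y - 7)/(y^2 + 11*y + 28)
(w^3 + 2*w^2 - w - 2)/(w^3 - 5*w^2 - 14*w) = (w^2 - 1)/(w*(w - 7))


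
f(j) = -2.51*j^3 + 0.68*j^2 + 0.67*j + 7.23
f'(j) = -7.53*j^2 + 1.36*j + 0.67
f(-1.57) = 17.57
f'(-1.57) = -20.03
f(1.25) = 4.23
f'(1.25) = -9.40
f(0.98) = 6.18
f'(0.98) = -5.23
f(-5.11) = 356.48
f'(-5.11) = -202.90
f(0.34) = 7.44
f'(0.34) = 0.26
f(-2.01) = 29.01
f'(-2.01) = -32.49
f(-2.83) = 67.67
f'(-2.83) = -63.49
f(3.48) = -87.99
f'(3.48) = -85.79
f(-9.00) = 1886.07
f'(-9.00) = -621.50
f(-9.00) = 1886.07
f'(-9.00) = -621.50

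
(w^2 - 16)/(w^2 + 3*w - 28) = (w + 4)/(w + 7)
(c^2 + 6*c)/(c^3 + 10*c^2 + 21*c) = (c + 6)/(c^2 + 10*c + 21)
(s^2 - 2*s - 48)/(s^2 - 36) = (s - 8)/(s - 6)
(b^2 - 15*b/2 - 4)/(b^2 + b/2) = (b - 8)/b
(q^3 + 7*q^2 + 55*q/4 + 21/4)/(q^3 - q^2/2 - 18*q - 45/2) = (4*q^2 + 16*q + 7)/(2*(2*q^2 - 7*q - 15))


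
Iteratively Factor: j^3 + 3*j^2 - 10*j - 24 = (j + 4)*(j^2 - j - 6) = (j + 2)*(j + 4)*(j - 3)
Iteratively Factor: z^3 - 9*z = (z)*(z^2 - 9) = z*(z + 3)*(z - 3)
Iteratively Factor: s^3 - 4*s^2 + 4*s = (s)*(s^2 - 4*s + 4) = s*(s - 2)*(s - 2)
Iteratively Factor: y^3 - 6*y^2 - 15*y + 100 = (y - 5)*(y^2 - y - 20) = (y - 5)*(y + 4)*(y - 5)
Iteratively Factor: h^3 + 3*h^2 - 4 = (h + 2)*(h^2 + h - 2) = (h + 2)^2*(h - 1)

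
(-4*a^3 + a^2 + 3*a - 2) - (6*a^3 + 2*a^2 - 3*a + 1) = -10*a^3 - a^2 + 6*a - 3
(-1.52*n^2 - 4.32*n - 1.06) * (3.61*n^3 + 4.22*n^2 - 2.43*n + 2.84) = -5.4872*n^5 - 22.0096*n^4 - 18.3634*n^3 + 1.7076*n^2 - 9.693*n - 3.0104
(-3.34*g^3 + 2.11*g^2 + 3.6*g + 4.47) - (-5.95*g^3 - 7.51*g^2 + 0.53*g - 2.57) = 2.61*g^3 + 9.62*g^2 + 3.07*g + 7.04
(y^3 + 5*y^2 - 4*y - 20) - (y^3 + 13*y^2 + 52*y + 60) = -8*y^2 - 56*y - 80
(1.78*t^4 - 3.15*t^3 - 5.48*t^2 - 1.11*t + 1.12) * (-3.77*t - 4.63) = -6.7106*t^5 + 3.6341*t^4 + 35.2441*t^3 + 29.5571*t^2 + 0.9169*t - 5.1856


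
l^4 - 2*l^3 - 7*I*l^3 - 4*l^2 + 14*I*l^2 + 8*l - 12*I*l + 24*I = (l - 2)*(l - 6*I)*(l - 2*I)*(l + I)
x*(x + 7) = x^2 + 7*x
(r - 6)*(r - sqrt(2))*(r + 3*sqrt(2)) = r^3 - 6*r^2 + 2*sqrt(2)*r^2 - 12*sqrt(2)*r - 6*r + 36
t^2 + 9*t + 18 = (t + 3)*(t + 6)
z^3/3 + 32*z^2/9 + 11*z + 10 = (z/3 + 1)*(z + 5/3)*(z + 6)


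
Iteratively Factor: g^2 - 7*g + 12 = (g - 3)*(g - 4)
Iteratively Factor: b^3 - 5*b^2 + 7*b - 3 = (b - 1)*(b^2 - 4*b + 3) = (b - 3)*(b - 1)*(b - 1)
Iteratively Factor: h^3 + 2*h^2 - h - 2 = (h + 2)*(h^2 - 1) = (h + 1)*(h + 2)*(h - 1)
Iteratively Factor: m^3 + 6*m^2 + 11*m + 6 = (m + 1)*(m^2 + 5*m + 6) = (m + 1)*(m + 3)*(m + 2)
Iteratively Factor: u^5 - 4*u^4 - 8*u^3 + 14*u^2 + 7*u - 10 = (u + 1)*(u^4 - 5*u^3 - 3*u^2 + 17*u - 10) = (u - 1)*(u + 1)*(u^3 - 4*u^2 - 7*u + 10) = (u - 5)*(u - 1)*(u + 1)*(u^2 + u - 2) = (u - 5)*(u - 1)^2*(u + 1)*(u + 2)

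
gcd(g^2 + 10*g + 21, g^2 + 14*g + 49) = g + 7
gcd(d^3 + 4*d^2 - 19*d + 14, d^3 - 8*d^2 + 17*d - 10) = d^2 - 3*d + 2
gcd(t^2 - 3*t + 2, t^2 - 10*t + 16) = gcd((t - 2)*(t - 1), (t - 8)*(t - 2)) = t - 2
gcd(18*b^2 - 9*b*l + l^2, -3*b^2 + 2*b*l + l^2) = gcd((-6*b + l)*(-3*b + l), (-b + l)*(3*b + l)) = 1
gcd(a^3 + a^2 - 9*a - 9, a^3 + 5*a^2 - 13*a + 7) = 1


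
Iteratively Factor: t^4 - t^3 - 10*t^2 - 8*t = (t)*(t^3 - t^2 - 10*t - 8) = t*(t + 1)*(t^2 - 2*t - 8) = t*(t + 1)*(t + 2)*(t - 4)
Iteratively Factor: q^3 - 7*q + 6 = (q - 1)*(q^2 + q - 6) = (q - 2)*(q - 1)*(q + 3)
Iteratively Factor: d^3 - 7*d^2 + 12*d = (d - 4)*(d^2 - 3*d) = d*(d - 4)*(d - 3)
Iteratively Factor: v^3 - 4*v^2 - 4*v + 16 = (v - 2)*(v^2 - 2*v - 8) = (v - 2)*(v + 2)*(v - 4)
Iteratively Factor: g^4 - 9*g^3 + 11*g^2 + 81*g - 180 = (g - 3)*(g^3 - 6*g^2 - 7*g + 60) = (g - 3)*(g + 3)*(g^2 - 9*g + 20) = (g - 5)*(g - 3)*(g + 3)*(g - 4)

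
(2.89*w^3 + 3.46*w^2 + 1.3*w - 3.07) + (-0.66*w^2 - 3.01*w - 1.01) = 2.89*w^3 + 2.8*w^2 - 1.71*w - 4.08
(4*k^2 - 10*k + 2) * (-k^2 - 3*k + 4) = -4*k^4 - 2*k^3 + 44*k^2 - 46*k + 8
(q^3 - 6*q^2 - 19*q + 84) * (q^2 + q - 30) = q^5 - 5*q^4 - 55*q^3 + 245*q^2 + 654*q - 2520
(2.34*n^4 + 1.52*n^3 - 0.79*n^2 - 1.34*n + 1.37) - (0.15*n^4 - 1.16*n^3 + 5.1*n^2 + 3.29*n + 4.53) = 2.19*n^4 + 2.68*n^3 - 5.89*n^2 - 4.63*n - 3.16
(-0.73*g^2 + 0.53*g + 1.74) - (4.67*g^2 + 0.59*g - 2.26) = -5.4*g^2 - 0.0599999999999999*g + 4.0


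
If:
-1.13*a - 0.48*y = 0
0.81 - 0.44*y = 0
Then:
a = -0.78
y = 1.84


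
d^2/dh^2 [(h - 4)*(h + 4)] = 2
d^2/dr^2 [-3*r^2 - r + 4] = -6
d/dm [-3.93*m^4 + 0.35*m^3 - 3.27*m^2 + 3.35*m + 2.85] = -15.72*m^3 + 1.05*m^2 - 6.54*m + 3.35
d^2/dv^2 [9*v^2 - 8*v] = 18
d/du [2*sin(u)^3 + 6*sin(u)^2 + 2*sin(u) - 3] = 2*(3*sin(u)^2 + 6*sin(u) + 1)*cos(u)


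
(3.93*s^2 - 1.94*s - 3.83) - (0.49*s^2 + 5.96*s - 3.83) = 3.44*s^2 - 7.9*s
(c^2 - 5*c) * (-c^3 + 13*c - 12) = -c^5 + 5*c^4 + 13*c^3 - 77*c^2 + 60*c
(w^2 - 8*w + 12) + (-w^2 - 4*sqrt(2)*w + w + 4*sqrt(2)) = -7*w - 4*sqrt(2)*w + 4*sqrt(2) + 12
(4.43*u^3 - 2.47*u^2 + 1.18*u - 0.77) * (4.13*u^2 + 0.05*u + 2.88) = 18.2959*u^5 - 9.9796*u^4 + 17.5083*u^3 - 10.2347*u^2 + 3.3599*u - 2.2176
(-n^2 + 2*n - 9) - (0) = -n^2 + 2*n - 9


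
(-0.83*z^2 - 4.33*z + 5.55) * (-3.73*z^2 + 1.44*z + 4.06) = 3.0959*z^4 + 14.9557*z^3 - 30.3065*z^2 - 9.5878*z + 22.533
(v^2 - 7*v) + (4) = v^2 - 7*v + 4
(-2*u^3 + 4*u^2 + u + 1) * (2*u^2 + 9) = -4*u^5 + 8*u^4 - 16*u^3 + 38*u^2 + 9*u + 9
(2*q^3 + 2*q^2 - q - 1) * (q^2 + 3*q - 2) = 2*q^5 + 8*q^4 + q^3 - 8*q^2 - q + 2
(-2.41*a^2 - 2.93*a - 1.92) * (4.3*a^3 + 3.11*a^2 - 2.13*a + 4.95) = -10.363*a^5 - 20.0941*a^4 - 12.235*a^3 - 11.6598*a^2 - 10.4139*a - 9.504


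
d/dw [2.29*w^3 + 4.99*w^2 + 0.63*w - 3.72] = 6.87*w^2 + 9.98*w + 0.63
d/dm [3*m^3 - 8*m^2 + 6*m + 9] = 9*m^2 - 16*m + 6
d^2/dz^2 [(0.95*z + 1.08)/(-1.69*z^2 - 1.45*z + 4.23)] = (-(0.95*z + 1.08)*(3.38*z + 1.45)*(6.76*z + 2.9) + (9.633*z + 6.4054)*(1.69*z^2 + 1.45*z - 4.23))/(1.69*z^2 + 1.45*z - 4.23)^3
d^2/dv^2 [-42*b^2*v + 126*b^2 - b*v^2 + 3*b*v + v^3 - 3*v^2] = -2*b + 6*v - 6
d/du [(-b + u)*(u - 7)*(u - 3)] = -2*b*u + 10*b + 3*u^2 - 20*u + 21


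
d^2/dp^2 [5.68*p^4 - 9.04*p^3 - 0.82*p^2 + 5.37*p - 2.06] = 68.16*p^2 - 54.24*p - 1.64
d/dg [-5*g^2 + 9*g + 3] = 9 - 10*g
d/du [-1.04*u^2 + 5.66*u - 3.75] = 5.66 - 2.08*u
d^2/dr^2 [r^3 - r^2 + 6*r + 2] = 6*r - 2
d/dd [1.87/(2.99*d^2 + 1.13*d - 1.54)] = (-11.1826*d - 2.1131)/(2.99*d^2 + 1.13*d - 1.54)^2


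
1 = 1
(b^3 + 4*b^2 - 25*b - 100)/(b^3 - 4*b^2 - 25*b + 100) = (b + 4)/(b - 4)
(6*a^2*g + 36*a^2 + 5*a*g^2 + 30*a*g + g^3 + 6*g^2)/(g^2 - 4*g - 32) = (6*a^2*g + 36*a^2 + 5*a*g^2 + 30*a*g + g^3 + 6*g^2)/(g^2 - 4*g - 32)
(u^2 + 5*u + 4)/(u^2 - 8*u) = (u^2 + 5*u + 4)/(u*(u - 8))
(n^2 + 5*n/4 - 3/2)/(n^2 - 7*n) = (4*n^2 + 5*n - 6)/(4*n*(n - 7))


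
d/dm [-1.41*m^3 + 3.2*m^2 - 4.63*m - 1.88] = -4.23*m^2 + 6.4*m - 4.63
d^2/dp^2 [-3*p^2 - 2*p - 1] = -6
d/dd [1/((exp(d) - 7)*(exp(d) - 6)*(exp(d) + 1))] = -((exp(d) - 7)*(exp(d) - 6) + (exp(d) - 7)*(exp(d) + 1) + (exp(d) - 6)*(exp(d) + 1))/(4*(exp(d) - 7)^2*(exp(d) - 6)^2*cosh(d/2)^2)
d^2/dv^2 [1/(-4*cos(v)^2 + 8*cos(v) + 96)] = (-8*sin(v)^4 + 204*sin(v)^2 + 81*cos(v) + 3*cos(3*v) - 84)/(8*(sin(v)^2 + 2*cos(v) + 23)^3)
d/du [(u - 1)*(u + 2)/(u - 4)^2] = -9*u/(u^3 - 12*u^2 + 48*u - 64)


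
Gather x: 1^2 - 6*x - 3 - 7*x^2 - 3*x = -7*x^2 - 9*x - 2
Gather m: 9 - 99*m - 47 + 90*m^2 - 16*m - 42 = 90*m^2 - 115*m - 80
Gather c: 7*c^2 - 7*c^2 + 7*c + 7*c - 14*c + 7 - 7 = 0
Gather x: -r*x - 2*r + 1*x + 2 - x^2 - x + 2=-r*x - 2*r - x^2 + 4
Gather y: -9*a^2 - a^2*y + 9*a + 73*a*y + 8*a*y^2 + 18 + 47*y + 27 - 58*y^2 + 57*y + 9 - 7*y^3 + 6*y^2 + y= -9*a^2 + 9*a - 7*y^3 + y^2*(8*a - 52) + y*(-a^2 + 73*a + 105) + 54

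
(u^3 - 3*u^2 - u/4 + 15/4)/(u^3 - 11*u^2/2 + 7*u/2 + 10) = (u - 3/2)/(u - 4)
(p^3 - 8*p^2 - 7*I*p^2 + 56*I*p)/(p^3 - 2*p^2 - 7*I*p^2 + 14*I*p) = (p - 8)/(p - 2)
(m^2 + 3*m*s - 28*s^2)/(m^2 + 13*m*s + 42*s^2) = (m - 4*s)/(m + 6*s)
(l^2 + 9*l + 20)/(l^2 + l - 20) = (l + 4)/(l - 4)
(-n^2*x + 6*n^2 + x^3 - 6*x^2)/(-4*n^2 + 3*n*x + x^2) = (n*x - 6*n + x^2 - 6*x)/(4*n + x)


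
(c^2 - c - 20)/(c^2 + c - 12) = (c - 5)/(c - 3)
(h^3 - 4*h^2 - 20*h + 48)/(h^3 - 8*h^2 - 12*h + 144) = (h - 2)/(h - 6)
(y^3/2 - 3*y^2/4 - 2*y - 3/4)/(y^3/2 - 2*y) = (2*y^3 - 3*y^2 - 8*y - 3)/(2*y*(y^2 - 4))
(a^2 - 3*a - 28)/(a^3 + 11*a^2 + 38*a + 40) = (a - 7)/(a^2 + 7*a + 10)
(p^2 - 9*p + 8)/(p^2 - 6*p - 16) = (p - 1)/(p + 2)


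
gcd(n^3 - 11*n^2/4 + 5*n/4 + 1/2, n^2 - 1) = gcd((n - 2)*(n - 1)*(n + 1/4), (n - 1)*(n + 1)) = n - 1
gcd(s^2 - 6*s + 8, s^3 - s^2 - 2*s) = s - 2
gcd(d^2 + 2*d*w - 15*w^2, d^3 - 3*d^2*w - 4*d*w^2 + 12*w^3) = -d + 3*w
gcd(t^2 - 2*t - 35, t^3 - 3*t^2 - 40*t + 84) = t - 7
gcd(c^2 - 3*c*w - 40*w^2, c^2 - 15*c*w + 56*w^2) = -c + 8*w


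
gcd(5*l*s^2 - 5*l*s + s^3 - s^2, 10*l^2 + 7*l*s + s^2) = 5*l + s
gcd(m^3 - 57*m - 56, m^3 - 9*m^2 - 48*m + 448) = m^2 - m - 56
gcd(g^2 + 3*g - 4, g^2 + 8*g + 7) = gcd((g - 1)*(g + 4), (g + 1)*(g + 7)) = 1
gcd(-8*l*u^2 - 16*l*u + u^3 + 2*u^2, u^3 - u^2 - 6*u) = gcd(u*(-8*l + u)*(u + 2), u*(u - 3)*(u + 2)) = u^2 + 2*u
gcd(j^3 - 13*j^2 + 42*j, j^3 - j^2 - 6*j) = j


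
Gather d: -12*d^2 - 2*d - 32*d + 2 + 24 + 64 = -12*d^2 - 34*d + 90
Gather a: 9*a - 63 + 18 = 9*a - 45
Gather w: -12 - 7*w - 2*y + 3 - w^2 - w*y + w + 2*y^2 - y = -w^2 + w*(-y - 6) + 2*y^2 - 3*y - 9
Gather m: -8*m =-8*m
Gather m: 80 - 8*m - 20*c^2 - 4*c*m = -20*c^2 + m*(-4*c - 8) + 80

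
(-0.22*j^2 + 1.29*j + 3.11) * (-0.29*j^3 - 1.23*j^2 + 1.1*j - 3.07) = 0.0638*j^5 - 0.1035*j^4 - 2.7306*j^3 - 1.7309*j^2 - 0.539299999999999*j - 9.5477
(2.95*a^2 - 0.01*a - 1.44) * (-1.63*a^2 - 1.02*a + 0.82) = -4.8085*a^4 - 2.9927*a^3 + 4.7764*a^2 + 1.4606*a - 1.1808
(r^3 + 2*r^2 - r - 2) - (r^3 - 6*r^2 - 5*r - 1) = 8*r^2 + 4*r - 1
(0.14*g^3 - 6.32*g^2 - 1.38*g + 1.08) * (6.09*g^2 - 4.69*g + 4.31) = 0.8526*g^5 - 39.1454*g^4 + 21.84*g^3 - 14.1898*g^2 - 11.013*g + 4.6548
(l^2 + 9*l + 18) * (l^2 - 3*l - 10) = l^4 + 6*l^3 - 19*l^2 - 144*l - 180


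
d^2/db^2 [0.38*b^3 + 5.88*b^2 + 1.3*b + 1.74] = 2.28*b + 11.76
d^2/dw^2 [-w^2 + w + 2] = -2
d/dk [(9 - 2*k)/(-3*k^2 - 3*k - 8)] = (-6*k^2 + 54*k + 43)/(9*k^4 + 18*k^3 + 57*k^2 + 48*k + 64)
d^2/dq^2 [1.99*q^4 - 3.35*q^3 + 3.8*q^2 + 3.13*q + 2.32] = 23.88*q^2 - 20.1*q + 7.6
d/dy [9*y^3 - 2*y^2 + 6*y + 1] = 27*y^2 - 4*y + 6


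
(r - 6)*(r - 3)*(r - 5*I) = r^3 - 9*r^2 - 5*I*r^2 + 18*r + 45*I*r - 90*I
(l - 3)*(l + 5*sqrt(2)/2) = l^2 - 3*l + 5*sqrt(2)*l/2 - 15*sqrt(2)/2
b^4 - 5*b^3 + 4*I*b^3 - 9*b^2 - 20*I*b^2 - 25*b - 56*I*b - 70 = (b - 7)*(b + 2)*(b - I)*(b + 5*I)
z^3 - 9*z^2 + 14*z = z*(z - 7)*(z - 2)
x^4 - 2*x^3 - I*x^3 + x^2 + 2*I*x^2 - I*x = x*(x - 1)^2*(x - I)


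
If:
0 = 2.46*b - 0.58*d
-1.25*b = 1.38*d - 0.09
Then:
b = 0.01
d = 0.05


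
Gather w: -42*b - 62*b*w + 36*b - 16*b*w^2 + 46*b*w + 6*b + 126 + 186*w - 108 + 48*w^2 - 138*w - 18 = w^2*(48 - 16*b) + w*(48 - 16*b)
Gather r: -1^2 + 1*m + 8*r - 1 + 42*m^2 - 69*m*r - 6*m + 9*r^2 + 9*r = 42*m^2 - 5*m + 9*r^2 + r*(17 - 69*m) - 2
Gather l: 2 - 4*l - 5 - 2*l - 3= -6*l - 6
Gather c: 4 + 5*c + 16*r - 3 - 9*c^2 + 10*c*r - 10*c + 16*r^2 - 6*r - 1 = -9*c^2 + c*(10*r - 5) + 16*r^2 + 10*r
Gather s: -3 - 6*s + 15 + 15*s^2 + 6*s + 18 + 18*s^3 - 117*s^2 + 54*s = 18*s^3 - 102*s^2 + 54*s + 30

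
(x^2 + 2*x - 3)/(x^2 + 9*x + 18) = (x - 1)/(x + 6)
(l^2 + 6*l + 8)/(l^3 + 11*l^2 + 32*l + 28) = (l + 4)/(l^2 + 9*l + 14)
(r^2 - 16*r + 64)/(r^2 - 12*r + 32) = (r - 8)/(r - 4)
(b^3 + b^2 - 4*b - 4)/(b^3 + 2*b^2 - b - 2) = (b - 2)/(b - 1)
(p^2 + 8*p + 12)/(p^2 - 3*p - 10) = (p + 6)/(p - 5)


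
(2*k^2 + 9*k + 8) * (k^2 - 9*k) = 2*k^4 - 9*k^3 - 73*k^2 - 72*k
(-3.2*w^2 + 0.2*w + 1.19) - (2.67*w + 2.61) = -3.2*w^2 - 2.47*w - 1.42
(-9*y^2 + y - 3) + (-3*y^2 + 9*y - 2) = -12*y^2 + 10*y - 5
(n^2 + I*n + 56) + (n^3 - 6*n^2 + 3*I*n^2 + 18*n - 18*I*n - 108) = n^3 - 5*n^2 + 3*I*n^2 + 18*n - 17*I*n - 52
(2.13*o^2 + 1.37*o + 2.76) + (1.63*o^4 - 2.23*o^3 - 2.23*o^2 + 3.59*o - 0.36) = 1.63*o^4 - 2.23*o^3 - 0.1*o^2 + 4.96*o + 2.4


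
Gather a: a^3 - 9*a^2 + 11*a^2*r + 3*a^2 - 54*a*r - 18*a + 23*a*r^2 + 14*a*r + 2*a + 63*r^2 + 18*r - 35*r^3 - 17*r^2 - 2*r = a^3 + a^2*(11*r - 6) + a*(23*r^2 - 40*r - 16) - 35*r^3 + 46*r^2 + 16*r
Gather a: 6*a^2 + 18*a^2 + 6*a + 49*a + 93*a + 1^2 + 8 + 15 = 24*a^2 + 148*a + 24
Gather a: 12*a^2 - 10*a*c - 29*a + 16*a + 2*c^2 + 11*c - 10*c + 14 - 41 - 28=12*a^2 + a*(-10*c - 13) + 2*c^2 + c - 55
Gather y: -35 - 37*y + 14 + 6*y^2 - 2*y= 6*y^2 - 39*y - 21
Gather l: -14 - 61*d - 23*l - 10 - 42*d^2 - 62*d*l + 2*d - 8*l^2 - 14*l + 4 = -42*d^2 - 59*d - 8*l^2 + l*(-62*d - 37) - 20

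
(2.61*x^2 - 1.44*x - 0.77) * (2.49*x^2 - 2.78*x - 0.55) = 6.4989*x^4 - 10.8414*x^3 + 0.650399999999999*x^2 + 2.9326*x + 0.4235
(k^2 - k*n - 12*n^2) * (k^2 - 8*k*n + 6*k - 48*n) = k^4 - 9*k^3*n + 6*k^3 - 4*k^2*n^2 - 54*k^2*n + 96*k*n^3 - 24*k*n^2 + 576*n^3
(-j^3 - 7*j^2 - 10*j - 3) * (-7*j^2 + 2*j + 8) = 7*j^5 + 47*j^4 + 48*j^3 - 55*j^2 - 86*j - 24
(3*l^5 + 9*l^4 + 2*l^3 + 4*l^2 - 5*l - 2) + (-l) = 3*l^5 + 9*l^4 + 2*l^3 + 4*l^2 - 6*l - 2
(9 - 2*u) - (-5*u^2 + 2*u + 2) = 5*u^2 - 4*u + 7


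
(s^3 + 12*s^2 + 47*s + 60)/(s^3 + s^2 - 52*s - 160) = (s + 3)/(s - 8)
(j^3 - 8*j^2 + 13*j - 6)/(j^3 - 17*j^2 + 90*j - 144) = (j^2 - 2*j + 1)/(j^2 - 11*j + 24)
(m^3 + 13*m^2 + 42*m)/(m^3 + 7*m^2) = (m + 6)/m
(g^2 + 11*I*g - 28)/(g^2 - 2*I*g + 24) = (g + 7*I)/(g - 6*I)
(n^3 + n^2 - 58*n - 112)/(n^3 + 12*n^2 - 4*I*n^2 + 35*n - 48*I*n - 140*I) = (n^2 - 6*n - 16)/(n^2 + n*(5 - 4*I) - 20*I)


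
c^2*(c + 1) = c^3 + c^2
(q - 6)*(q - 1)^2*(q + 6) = q^4 - 2*q^3 - 35*q^2 + 72*q - 36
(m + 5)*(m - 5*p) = m^2 - 5*m*p + 5*m - 25*p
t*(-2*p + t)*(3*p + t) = -6*p^2*t + p*t^2 + t^3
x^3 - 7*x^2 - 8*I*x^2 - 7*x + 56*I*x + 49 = (x - 7)*(x - 7*I)*(x - I)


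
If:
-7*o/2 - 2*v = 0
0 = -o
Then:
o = 0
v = 0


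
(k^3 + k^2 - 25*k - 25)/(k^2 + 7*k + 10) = (k^2 - 4*k - 5)/(k + 2)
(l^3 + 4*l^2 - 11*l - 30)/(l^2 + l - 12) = (l^2 + 7*l + 10)/(l + 4)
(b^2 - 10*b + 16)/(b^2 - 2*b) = (b - 8)/b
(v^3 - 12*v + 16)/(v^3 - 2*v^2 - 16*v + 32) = (v - 2)/(v - 4)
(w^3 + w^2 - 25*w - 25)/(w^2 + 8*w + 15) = (w^2 - 4*w - 5)/(w + 3)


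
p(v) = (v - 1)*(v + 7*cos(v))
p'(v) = v + (1 - 7*sin(v))*(v - 1) + 7*cos(v) = v + (1 - v)*(7*sin(v) - 1) + 7*cos(v)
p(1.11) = 0.46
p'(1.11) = 3.64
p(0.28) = -5.05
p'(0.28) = 7.68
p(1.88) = -0.22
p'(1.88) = -5.24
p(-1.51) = 2.72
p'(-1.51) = -21.13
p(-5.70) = -0.96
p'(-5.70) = 19.27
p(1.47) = 1.02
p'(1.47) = -0.63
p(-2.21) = 20.50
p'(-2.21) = -27.63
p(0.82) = -1.01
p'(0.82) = 6.34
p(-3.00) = 39.72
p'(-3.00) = -17.88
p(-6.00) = -5.05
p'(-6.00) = 7.41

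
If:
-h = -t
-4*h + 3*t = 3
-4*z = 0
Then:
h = -3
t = -3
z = 0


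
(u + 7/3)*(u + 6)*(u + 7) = u^3 + 46*u^2/3 + 217*u/3 + 98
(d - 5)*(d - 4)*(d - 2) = d^3 - 11*d^2 + 38*d - 40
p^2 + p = p*(p + 1)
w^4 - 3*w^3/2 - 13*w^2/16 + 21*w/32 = w*(w - 7/4)*(w - 1/2)*(w + 3/4)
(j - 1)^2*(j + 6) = j^3 + 4*j^2 - 11*j + 6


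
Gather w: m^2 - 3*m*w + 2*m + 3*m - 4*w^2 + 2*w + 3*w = m^2 + 5*m - 4*w^2 + w*(5 - 3*m)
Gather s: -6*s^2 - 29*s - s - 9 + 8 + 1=-6*s^2 - 30*s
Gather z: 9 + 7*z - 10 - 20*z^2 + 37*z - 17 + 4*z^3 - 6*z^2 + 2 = 4*z^3 - 26*z^2 + 44*z - 16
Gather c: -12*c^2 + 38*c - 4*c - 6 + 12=-12*c^2 + 34*c + 6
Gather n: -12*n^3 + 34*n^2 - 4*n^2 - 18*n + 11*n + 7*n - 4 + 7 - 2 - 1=-12*n^3 + 30*n^2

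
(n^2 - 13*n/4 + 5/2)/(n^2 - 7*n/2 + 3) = (4*n - 5)/(2*(2*n - 3))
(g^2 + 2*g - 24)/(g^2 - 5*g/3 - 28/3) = 3*(g + 6)/(3*g + 7)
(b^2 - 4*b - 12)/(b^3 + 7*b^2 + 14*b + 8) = (b - 6)/(b^2 + 5*b + 4)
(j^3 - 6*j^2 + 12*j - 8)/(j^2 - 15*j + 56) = (j^3 - 6*j^2 + 12*j - 8)/(j^2 - 15*j + 56)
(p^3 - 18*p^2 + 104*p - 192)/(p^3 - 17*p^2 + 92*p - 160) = (p - 6)/(p - 5)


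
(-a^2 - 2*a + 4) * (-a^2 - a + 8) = a^4 + 3*a^3 - 10*a^2 - 20*a + 32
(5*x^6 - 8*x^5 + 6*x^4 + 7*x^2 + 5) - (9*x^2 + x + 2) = 5*x^6 - 8*x^5 + 6*x^4 - 2*x^2 - x + 3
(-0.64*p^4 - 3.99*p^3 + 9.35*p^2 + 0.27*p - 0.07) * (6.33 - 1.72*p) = 1.1008*p^5 + 2.8116*p^4 - 41.3387*p^3 + 58.7211*p^2 + 1.8295*p - 0.4431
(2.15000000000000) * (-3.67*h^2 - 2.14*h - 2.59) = -7.8905*h^2 - 4.601*h - 5.5685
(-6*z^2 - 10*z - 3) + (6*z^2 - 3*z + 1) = -13*z - 2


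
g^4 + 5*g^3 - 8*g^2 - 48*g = g*(g - 3)*(g + 4)^2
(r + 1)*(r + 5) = r^2 + 6*r + 5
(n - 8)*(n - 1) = n^2 - 9*n + 8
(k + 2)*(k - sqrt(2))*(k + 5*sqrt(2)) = k^3 + 2*k^2 + 4*sqrt(2)*k^2 - 10*k + 8*sqrt(2)*k - 20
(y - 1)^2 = y^2 - 2*y + 1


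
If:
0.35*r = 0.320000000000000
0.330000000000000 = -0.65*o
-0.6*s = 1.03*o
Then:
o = -0.51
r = 0.91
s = 0.87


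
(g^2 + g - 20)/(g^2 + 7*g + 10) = (g - 4)/(g + 2)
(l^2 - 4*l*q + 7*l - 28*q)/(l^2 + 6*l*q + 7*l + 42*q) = (l - 4*q)/(l + 6*q)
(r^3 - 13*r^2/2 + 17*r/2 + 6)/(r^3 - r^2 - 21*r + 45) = (r^2 - 7*r/2 - 2)/(r^2 + 2*r - 15)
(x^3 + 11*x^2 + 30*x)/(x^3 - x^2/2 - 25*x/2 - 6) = 2*x*(x^2 + 11*x + 30)/(2*x^3 - x^2 - 25*x - 12)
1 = 1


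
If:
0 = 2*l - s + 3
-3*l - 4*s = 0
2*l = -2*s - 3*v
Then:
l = -12/11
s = 9/11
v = 2/11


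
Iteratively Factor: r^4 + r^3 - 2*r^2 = (r)*(r^3 + r^2 - 2*r) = r^2*(r^2 + r - 2) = r^2*(r - 1)*(r + 2)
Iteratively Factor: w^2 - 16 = (w + 4)*(w - 4)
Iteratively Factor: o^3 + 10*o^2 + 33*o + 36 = (o + 3)*(o^2 + 7*o + 12) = (o + 3)^2*(o + 4)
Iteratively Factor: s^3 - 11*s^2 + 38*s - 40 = (s - 2)*(s^2 - 9*s + 20) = (s - 5)*(s - 2)*(s - 4)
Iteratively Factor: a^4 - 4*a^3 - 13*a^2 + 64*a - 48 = (a + 4)*(a^3 - 8*a^2 + 19*a - 12) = (a - 3)*(a + 4)*(a^2 - 5*a + 4) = (a - 4)*(a - 3)*(a + 4)*(a - 1)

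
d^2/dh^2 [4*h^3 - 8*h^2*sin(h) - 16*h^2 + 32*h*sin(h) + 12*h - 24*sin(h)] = 8*h^2*sin(h) - 32*sqrt(2)*h*sin(h + pi/4) + 24*h + 8*sin(h) + 64*cos(h) - 32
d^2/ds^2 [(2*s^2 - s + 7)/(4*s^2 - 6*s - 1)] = 8*(8*s^3 + 90*s^2 - 129*s + 72)/(64*s^6 - 288*s^5 + 384*s^4 - 72*s^3 - 96*s^2 - 18*s - 1)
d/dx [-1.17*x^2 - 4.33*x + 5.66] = -2.34*x - 4.33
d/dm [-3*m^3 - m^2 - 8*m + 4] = -9*m^2 - 2*m - 8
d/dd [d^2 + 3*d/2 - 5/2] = 2*d + 3/2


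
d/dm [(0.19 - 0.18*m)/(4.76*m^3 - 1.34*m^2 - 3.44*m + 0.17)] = (1.7136*m^3 - 2.9544*m^2 + 0.5092*m + 0.623)/(22.6576*m^6 - 12.7568*m^5 - 30.9532*m^4 + 10.8376*m^3 + 11.378*m^2 - 1.1696*m + 0.0289)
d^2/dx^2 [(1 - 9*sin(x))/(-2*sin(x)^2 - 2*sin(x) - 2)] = (-9*sin(x)^5 + 13*sin(x)^4 + 75*sin(x)^3 - 70*sin(x) - 18)/(2*(sin(x)^2 + sin(x) + 1)^3)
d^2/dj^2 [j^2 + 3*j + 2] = 2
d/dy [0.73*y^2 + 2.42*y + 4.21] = 1.46*y + 2.42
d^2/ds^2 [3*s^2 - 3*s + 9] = 6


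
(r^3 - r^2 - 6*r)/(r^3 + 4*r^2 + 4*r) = (r - 3)/(r + 2)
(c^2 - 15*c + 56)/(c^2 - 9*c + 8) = (c - 7)/(c - 1)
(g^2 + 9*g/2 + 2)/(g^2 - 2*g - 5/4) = 2*(g + 4)/(2*g - 5)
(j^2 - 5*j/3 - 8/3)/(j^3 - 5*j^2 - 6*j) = (j - 8/3)/(j*(j - 6))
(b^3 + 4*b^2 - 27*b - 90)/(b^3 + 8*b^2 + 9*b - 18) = (b - 5)/(b - 1)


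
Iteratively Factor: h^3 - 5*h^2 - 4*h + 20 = (h - 2)*(h^2 - 3*h - 10) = (h - 2)*(h + 2)*(h - 5)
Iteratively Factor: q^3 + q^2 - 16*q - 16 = (q + 4)*(q^2 - 3*q - 4) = (q - 4)*(q + 4)*(q + 1)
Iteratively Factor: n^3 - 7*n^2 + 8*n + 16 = (n - 4)*(n^2 - 3*n - 4) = (n - 4)*(n + 1)*(n - 4)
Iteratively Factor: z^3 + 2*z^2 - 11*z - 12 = (z - 3)*(z^2 + 5*z + 4) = (z - 3)*(z + 1)*(z + 4)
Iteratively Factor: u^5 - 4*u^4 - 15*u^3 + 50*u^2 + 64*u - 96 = (u + 2)*(u^4 - 6*u^3 - 3*u^2 + 56*u - 48) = (u + 2)*(u + 3)*(u^3 - 9*u^2 + 24*u - 16) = (u - 1)*(u + 2)*(u + 3)*(u^2 - 8*u + 16) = (u - 4)*(u - 1)*(u + 2)*(u + 3)*(u - 4)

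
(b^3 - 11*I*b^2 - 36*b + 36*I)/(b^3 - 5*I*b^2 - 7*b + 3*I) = (b^2 - 8*I*b - 12)/(b^2 - 2*I*b - 1)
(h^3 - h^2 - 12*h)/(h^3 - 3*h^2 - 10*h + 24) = h/(h - 2)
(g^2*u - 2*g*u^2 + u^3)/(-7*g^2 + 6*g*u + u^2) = u*(-g + u)/(7*g + u)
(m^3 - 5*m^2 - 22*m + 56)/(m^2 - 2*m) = m - 3 - 28/m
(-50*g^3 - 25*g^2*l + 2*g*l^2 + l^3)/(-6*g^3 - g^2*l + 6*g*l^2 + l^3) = (50*g^3 + 25*g^2*l - 2*g*l^2 - l^3)/(6*g^3 + g^2*l - 6*g*l^2 - l^3)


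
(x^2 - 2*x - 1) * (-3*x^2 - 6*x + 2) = -3*x^4 + 17*x^2 + 2*x - 2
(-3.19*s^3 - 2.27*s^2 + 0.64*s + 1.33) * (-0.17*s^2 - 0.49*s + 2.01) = 0.5423*s^5 + 1.949*s^4 - 5.4084*s^3 - 5.1024*s^2 + 0.6347*s + 2.6733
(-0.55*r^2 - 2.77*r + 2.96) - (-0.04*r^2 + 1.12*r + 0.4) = -0.51*r^2 - 3.89*r + 2.56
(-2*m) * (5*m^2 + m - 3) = -10*m^3 - 2*m^2 + 6*m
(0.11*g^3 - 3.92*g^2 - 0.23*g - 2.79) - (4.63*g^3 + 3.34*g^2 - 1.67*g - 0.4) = -4.52*g^3 - 7.26*g^2 + 1.44*g - 2.39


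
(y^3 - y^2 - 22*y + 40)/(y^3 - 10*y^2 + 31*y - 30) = (y^2 + y - 20)/(y^2 - 8*y + 15)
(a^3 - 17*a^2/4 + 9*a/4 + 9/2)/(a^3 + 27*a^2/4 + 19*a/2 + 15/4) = (a^2 - 5*a + 6)/(a^2 + 6*a + 5)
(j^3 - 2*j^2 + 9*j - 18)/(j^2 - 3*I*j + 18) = (j^2 - j*(2 + 3*I) + 6*I)/(j - 6*I)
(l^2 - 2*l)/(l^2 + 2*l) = (l - 2)/(l + 2)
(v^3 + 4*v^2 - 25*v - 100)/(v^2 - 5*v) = v + 9 + 20/v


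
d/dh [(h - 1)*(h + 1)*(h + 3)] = 3*h^2 + 6*h - 1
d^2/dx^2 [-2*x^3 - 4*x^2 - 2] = -12*x - 8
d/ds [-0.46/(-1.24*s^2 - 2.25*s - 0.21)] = (-1.1408*s - 1.035)/(1.24*s^2 + 2.25*s + 0.21)^2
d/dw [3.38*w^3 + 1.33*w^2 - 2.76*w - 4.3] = 10.14*w^2 + 2.66*w - 2.76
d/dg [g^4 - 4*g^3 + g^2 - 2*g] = 4*g^3 - 12*g^2 + 2*g - 2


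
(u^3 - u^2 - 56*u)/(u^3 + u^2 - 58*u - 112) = u/(u + 2)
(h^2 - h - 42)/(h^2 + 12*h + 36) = (h - 7)/(h + 6)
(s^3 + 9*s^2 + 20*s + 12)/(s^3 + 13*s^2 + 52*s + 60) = (s + 1)/(s + 5)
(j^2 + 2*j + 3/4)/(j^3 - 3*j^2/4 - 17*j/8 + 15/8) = 2*(2*j + 1)/(4*j^2 - 9*j + 5)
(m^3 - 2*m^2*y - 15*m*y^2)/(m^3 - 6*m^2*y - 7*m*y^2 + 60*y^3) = m/(m - 4*y)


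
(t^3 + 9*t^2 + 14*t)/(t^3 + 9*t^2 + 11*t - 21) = t*(t + 2)/(t^2 + 2*t - 3)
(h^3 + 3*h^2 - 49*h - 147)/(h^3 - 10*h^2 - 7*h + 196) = (h^2 + 10*h + 21)/(h^2 - 3*h - 28)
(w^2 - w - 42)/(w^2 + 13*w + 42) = (w - 7)/(w + 7)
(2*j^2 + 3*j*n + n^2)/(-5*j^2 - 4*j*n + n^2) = (-2*j - n)/(5*j - n)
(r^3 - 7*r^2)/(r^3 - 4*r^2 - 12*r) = r*(7 - r)/(-r^2 + 4*r + 12)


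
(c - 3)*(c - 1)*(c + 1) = c^3 - 3*c^2 - c + 3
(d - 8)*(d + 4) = d^2 - 4*d - 32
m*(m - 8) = m^2 - 8*m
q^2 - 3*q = q*(q - 3)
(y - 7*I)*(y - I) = y^2 - 8*I*y - 7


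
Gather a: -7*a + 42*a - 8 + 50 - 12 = 35*a + 30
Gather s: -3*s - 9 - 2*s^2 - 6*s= -2*s^2 - 9*s - 9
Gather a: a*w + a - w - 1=a*(w + 1) - w - 1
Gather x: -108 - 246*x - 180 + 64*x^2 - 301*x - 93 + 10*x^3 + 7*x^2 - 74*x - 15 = 10*x^3 + 71*x^2 - 621*x - 396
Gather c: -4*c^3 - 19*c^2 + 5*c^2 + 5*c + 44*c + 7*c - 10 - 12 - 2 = -4*c^3 - 14*c^2 + 56*c - 24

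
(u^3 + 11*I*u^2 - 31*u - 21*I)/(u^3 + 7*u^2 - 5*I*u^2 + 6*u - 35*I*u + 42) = (u^2 + 10*I*u - 21)/(u^2 + u*(7 - 6*I) - 42*I)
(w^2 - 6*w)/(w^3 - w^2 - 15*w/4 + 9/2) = 4*w*(w - 6)/(4*w^3 - 4*w^2 - 15*w + 18)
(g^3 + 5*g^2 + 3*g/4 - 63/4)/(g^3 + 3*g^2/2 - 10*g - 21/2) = (2*g^2 + 3*g - 9)/(2*(g^2 - 2*g - 3))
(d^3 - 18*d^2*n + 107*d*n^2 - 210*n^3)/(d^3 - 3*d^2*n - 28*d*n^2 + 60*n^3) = (d^2 - 12*d*n + 35*n^2)/(d^2 + 3*d*n - 10*n^2)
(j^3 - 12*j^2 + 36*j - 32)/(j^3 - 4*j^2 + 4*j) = (j - 8)/j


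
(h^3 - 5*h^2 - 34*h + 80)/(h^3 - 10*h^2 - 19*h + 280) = (h - 2)/(h - 7)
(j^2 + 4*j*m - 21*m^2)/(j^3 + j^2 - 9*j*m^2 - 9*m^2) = (j + 7*m)/(j^2 + 3*j*m + j + 3*m)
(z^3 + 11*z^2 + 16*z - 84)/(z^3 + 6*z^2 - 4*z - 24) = (z + 7)/(z + 2)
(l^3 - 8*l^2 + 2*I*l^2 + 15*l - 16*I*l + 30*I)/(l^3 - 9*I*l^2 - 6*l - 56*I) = (l^2 - 8*l + 15)/(l^2 - 11*I*l - 28)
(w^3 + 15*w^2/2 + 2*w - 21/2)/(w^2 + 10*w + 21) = (2*w^2 + w - 3)/(2*(w + 3))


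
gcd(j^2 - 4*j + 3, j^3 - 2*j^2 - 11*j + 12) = j - 1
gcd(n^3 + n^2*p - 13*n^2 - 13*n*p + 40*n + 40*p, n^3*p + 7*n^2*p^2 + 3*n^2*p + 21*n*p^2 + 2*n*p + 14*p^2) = 1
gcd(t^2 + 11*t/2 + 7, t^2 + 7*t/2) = t + 7/2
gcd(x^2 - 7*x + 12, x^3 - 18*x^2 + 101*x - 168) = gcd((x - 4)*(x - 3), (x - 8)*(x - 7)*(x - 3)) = x - 3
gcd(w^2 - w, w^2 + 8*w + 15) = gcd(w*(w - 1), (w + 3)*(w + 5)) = 1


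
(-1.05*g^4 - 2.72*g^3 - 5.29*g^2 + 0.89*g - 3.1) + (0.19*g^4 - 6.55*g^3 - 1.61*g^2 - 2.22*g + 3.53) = -0.86*g^4 - 9.27*g^3 - 6.9*g^2 - 1.33*g + 0.43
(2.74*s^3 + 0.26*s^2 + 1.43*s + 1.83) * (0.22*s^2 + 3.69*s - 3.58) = 0.6028*s^5 + 10.1678*s^4 - 8.5352*s^3 + 4.7485*s^2 + 1.6333*s - 6.5514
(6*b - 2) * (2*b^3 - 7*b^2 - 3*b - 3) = 12*b^4 - 46*b^3 - 4*b^2 - 12*b + 6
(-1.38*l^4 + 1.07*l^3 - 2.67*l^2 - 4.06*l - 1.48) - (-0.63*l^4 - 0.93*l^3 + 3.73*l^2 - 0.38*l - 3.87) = -0.75*l^4 + 2.0*l^3 - 6.4*l^2 - 3.68*l + 2.39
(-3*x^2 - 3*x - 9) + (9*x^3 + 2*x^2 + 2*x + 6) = 9*x^3 - x^2 - x - 3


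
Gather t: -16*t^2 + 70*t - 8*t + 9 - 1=-16*t^2 + 62*t + 8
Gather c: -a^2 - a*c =-a^2 - a*c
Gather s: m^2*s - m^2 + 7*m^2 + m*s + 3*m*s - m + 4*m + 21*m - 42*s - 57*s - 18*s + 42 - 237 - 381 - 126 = 6*m^2 + 24*m + s*(m^2 + 4*m - 117) - 702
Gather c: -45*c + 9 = 9 - 45*c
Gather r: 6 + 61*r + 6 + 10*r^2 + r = 10*r^2 + 62*r + 12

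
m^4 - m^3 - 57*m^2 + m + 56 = (m - 8)*(m - 1)*(m + 1)*(m + 7)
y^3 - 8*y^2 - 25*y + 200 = (y - 8)*(y - 5)*(y + 5)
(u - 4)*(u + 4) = u^2 - 16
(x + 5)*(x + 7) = x^2 + 12*x + 35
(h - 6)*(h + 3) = h^2 - 3*h - 18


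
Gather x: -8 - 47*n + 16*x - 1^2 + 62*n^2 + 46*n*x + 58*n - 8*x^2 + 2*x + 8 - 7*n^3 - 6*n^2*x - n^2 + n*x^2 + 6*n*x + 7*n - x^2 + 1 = -7*n^3 + 61*n^2 + 18*n + x^2*(n - 9) + x*(-6*n^2 + 52*n + 18)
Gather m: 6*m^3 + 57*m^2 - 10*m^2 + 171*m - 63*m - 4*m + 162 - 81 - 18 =6*m^3 + 47*m^2 + 104*m + 63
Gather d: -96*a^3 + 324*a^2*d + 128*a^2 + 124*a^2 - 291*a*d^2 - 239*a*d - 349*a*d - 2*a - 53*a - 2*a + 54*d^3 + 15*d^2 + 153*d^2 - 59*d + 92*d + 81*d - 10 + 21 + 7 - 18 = -96*a^3 + 252*a^2 - 57*a + 54*d^3 + d^2*(168 - 291*a) + d*(324*a^2 - 588*a + 114)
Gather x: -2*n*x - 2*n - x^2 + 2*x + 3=-2*n - x^2 + x*(2 - 2*n) + 3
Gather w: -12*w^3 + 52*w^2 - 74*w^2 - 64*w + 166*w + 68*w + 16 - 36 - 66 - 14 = -12*w^3 - 22*w^2 + 170*w - 100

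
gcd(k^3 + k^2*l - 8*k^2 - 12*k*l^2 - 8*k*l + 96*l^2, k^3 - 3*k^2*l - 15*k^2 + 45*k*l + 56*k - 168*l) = k^2 - 3*k*l - 8*k + 24*l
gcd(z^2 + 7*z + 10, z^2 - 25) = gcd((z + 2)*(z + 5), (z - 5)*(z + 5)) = z + 5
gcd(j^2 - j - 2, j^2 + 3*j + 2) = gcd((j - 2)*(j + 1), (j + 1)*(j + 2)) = j + 1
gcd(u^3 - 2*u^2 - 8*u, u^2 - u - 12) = u - 4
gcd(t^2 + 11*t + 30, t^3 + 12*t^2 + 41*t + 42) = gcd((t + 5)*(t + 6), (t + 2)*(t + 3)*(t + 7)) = 1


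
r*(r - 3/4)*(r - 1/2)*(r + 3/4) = r^4 - r^3/2 - 9*r^2/16 + 9*r/32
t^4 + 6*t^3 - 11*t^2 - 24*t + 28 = (t - 2)*(t - 1)*(t + 2)*(t + 7)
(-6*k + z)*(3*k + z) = -18*k^2 - 3*k*z + z^2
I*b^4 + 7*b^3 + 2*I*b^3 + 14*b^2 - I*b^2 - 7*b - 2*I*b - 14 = (b - 1)*(b + 2)*(b - 7*I)*(I*b + I)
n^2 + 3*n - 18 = (n - 3)*(n + 6)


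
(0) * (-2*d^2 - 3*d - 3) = 0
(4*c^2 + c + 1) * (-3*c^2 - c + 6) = -12*c^4 - 7*c^3 + 20*c^2 + 5*c + 6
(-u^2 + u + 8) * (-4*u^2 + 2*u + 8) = 4*u^4 - 6*u^3 - 38*u^2 + 24*u + 64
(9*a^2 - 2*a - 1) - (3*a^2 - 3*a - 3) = 6*a^2 + a + 2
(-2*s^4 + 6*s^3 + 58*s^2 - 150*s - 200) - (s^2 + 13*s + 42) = -2*s^4 + 6*s^3 + 57*s^2 - 163*s - 242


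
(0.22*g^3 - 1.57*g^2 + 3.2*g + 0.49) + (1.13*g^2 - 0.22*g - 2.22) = 0.22*g^3 - 0.44*g^2 + 2.98*g - 1.73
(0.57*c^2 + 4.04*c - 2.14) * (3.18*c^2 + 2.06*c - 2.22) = 1.8126*c^4 + 14.0214*c^3 + 0.251799999999999*c^2 - 13.3772*c + 4.7508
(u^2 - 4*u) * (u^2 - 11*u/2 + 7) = u^4 - 19*u^3/2 + 29*u^2 - 28*u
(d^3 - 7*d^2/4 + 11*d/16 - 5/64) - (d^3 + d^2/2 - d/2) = -9*d^2/4 + 19*d/16 - 5/64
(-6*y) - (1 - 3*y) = -3*y - 1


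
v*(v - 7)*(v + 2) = v^3 - 5*v^2 - 14*v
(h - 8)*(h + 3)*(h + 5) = h^3 - 49*h - 120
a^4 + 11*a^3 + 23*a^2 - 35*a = a*(a - 1)*(a + 5)*(a + 7)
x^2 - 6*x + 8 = (x - 4)*(x - 2)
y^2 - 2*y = y*(y - 2)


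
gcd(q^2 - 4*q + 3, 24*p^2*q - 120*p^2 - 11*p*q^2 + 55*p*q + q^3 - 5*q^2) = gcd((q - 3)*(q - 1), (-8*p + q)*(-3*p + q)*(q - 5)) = 1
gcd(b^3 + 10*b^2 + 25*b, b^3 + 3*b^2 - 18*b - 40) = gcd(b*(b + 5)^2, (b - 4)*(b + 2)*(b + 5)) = b + 5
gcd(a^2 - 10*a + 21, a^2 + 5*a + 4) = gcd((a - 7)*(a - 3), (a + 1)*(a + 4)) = 1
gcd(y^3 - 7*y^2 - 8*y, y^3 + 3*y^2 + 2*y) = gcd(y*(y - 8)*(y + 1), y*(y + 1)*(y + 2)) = y^2 + y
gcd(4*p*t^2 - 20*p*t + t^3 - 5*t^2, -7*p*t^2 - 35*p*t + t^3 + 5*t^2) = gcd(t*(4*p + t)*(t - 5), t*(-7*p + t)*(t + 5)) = t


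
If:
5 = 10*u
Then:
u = 1/2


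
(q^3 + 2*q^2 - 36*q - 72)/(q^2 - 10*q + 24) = (q^2 + 8*q + 12)/(q - 4)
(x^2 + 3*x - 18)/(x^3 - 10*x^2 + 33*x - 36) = (x + 6)/(x^2 - 7*x + 12)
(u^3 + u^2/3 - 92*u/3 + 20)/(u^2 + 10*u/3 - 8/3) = (u^2 + u - 30)/(u + 4)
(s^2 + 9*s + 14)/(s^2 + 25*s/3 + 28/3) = 3*(s + 2)/(3*s + 4)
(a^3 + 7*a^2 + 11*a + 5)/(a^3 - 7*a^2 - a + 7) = (a^2 + 6*a + 5)/(a^2 - 8*a + 7)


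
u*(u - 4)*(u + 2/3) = u^3 - 10*u^2/3 - 8*u/3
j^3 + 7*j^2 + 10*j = j*(j + 2)*(j + 5)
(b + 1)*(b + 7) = b^2 + 8*b + 7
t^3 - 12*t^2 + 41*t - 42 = (t - 7)*(t - 3)*(t - 2)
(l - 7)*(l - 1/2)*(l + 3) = l^3 - 9*l^2/2 - 19*l + 21/2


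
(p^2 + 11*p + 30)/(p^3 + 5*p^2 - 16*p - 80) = (p + 6)/(p^2 - 16)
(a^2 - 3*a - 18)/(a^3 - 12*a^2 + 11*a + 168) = (a - 6)/(a^2 - 15*a + 56)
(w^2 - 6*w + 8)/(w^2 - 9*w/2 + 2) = 2*(w - 2)/(2*w - 1)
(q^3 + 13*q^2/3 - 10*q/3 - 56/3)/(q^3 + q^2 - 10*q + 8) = (q + 7/3)/(q - 1)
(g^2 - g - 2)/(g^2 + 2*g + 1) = (g - 2)/(g + 1)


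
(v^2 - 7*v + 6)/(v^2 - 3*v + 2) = (v - 6)/(v - 2)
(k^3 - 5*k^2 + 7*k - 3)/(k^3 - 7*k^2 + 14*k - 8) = (k^2 - 4*k + 3)/(k^2 - 6*k + 8)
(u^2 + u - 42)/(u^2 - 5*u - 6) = (u + 7)/(u + 1)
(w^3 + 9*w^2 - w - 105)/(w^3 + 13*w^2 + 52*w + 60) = (w^2 + 4*w - 21)/(w^2 + 8*w + 12)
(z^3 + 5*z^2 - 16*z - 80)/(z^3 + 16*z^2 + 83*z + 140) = (z - 4)/(z + 7)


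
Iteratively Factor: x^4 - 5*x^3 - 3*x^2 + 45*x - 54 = (x - 3)*(x^3 - 2*x^2 - 9*x + 18) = (x - 3)*(x + 3)*(x^2 - 5*x + 6) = (x - 3)*(x - 2)*(x + 3)*(x - 3)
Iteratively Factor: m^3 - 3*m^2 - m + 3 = (m - 1)*(m^2 - 2*m - 3) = (m - 1)*(m + 1)*(m - 3)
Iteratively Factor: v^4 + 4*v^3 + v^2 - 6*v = (v + 3)*(v^3 + v^2 - 2*v) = (v - 1)*(v + 3)*(v^2 + 2*v) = (v - 1)*(v + 2)*(v + 3)*(v)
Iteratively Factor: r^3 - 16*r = (r)*(r^2 - 16) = r*(r + 4)*(r - 4)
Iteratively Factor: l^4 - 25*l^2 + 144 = (l + 3)*(l^3 - 3*l^2 - 16*l + 48) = (l + 3)*(l + 4)*(l^2 - 7*l + 12) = (l - 4)*(l + 3)*(l + 4)*(l - 3)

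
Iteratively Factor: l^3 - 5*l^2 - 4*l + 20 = (l - 2)*(l^2 - 3*l - 10) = (l - 2)*(l + 2)*(l - 5)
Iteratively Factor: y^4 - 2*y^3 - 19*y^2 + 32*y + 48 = (y + 1)*(y^3 - 3*y^2 - 16*y + 48) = (y - 4)*(y + 1)*(y^2 + y - 12) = (y - 4)*(y - 3)*(y + 1)*(y + 4)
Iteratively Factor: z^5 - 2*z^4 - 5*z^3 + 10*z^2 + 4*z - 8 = (z - 2)*(z^4 - 5*z^2 + 4) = (z - 2)*(z - 1)*(z^3 + z^2 - 4*z - 4) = (z - 2)^2*(z - 1)*(z^2 + 3*z + 2) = (z - 2)^2*(z - 1)*(z + 2)*(z + 1)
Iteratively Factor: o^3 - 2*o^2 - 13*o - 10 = (o - 5)*(o^2 + 3*o + 2) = (o - 5)*(o + 2)*(o + 1)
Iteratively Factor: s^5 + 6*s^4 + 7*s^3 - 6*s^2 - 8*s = (s + 1)*(s^4 + 5*s^3 + 2*s^2 - 8*s) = (s + 1)*(s + 2)*(s^3 + 3*s^2 - 4*s) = s*(s + 1)*(s + 2)*(s^2 + 3*s - 4) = s*(s + 1)*(s + 2)*(s + 4)*(s - 1)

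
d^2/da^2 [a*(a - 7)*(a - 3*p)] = 6*a - 6*p - 14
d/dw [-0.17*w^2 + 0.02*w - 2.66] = 0.02 - 0.34*w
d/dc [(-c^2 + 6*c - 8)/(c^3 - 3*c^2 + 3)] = (3*c*(c - 2)*(c^2 - 6*c + 8) + 2*(3 - c)*(c^3 - 3*c^2 + 3))/(c^3 - 3*c^2 + 3)^2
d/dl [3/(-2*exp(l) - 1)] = 6*exp(l)/(2*exp(l) + 1)^2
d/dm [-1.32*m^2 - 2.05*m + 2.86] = -2.64*m - 2.05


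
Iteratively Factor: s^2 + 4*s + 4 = (s + 2)*(s + 2)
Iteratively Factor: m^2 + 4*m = (m)*(m + 4)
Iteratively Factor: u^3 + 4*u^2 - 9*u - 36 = (u + 4)*(u^2 - 9) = (u + 3)*(u + 4)*(u - 3)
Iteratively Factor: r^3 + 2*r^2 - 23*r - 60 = (r + 4)*(r^2 - 2*r - 15) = (r - 5)*(r + 4)*(r + 3)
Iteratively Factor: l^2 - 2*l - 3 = (l - 3)*(l + 1)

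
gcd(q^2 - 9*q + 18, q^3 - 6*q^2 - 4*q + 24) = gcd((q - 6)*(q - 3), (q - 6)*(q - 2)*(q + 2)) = q - 6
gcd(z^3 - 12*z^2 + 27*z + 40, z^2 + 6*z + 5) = z + 1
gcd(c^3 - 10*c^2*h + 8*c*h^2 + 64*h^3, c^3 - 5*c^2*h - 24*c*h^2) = c - 8*h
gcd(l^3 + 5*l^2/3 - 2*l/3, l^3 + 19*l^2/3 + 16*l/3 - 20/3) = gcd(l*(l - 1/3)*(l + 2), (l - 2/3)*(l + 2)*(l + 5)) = l + 2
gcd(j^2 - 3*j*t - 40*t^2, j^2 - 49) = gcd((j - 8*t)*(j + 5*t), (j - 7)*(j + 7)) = 1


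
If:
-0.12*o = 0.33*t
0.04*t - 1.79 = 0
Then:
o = -123.06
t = 44.75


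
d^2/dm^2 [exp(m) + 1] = exp(m)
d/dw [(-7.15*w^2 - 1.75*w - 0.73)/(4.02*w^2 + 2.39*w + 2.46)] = (-10.0535*w^2 - 29.3088*w - 2.5603)/(16.1604*w^4 + 19.2156*w^3 + 25.4905*w^2 + 11.7588*w + 6.0516)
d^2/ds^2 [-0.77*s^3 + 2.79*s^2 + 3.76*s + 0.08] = 5.58 - 4.62*s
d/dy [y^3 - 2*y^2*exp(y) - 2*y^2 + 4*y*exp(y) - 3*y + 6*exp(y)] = -2*y^2*exp(y) + 3*y^2 - 4*y + 10*exp(y) - 3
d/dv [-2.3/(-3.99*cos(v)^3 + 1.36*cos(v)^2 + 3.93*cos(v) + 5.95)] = (27.531*cos(v)^2 - 6.256*cos(v) - 9.039)*sin(v)/(-3.99*cos(v)^3 + 1.36*cos(v)^2 + 3.93*cos(v) + 5.95)^2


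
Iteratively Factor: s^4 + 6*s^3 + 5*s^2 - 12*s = (s + 4)*(s^3 + 2*s^2 - 3*s) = s*(s + 4)*(s^2 + 2*s - 3) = s*(s + 3)*(s + 4)*(s - 1)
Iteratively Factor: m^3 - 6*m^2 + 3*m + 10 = (m - 2)*(m^2 - 4*m - 5) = (m - 2)*(m + 1)*(m - 5)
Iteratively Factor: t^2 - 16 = (t + 4)*(t - 4)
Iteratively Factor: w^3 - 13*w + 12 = (w + 4)*(w^2 - 4*w + 3) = (w - 1)*(w + 4)*(w - 3)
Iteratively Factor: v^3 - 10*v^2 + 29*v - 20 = (v - 4)*(v^2 - 6*v + 5) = (v - 4)*(v - 1)*(v - 5)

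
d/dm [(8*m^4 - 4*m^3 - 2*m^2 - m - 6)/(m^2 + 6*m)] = (16*m^5 + 140*m^4 - 48*m^3 - 11*m^2 + 12*m + 36)/(m^2*(m^2 + 12*m + 36))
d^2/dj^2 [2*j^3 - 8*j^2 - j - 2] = 12*j - 16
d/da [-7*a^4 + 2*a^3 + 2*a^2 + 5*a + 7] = -28*a^3 + 6*a^2 + 4*a + 5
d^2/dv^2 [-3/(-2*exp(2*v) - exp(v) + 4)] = 3*(2*(4*exp(v) + 1)^2*exp(v) - (8*exp(v) + 1)*(2*exp(2*v) + exp(v) - 4))*exp(v)/(2*exp(2*v) + exp(v) - 4)^3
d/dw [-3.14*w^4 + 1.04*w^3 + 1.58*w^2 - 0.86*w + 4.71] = -12.56*w^3 + 3.12*w^2 + 3.16*w - 0.86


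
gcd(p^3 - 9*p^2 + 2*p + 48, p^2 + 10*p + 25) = 1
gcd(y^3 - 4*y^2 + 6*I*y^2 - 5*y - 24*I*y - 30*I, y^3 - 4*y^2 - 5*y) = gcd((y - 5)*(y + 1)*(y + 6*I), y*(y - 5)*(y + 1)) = y^2 - 4*y - 5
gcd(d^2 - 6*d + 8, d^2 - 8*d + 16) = d - 4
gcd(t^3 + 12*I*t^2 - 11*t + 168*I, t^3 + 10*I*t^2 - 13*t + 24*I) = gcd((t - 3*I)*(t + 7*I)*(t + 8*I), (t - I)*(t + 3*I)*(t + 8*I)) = t + 8*I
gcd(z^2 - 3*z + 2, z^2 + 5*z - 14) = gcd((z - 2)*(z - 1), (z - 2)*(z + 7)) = z - 2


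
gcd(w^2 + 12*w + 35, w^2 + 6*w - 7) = w + 7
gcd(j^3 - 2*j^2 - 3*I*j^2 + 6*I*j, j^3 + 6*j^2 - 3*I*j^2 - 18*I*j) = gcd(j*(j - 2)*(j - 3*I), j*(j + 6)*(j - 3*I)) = j^2 - 3*I*j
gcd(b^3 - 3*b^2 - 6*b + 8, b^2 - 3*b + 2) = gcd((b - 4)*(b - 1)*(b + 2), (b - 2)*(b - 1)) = b - 1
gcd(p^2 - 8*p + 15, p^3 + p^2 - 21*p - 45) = p - 5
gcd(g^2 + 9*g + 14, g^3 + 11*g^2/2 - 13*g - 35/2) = g + 7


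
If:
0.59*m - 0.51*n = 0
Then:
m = 0.864406779661017*n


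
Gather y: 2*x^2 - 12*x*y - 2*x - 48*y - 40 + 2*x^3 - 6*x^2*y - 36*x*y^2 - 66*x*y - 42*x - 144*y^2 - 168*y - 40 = 2*x^3 + 2*x^2 - 44*x + y^2*(-36*x - 144) + y*(-6*x^2 - 78*x - 216) - 80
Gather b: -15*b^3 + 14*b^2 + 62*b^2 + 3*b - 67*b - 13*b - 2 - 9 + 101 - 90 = -15*b^3 + 76*b^2 - 77*b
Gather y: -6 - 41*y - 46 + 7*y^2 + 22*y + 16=7*y^2 - 19*y - 36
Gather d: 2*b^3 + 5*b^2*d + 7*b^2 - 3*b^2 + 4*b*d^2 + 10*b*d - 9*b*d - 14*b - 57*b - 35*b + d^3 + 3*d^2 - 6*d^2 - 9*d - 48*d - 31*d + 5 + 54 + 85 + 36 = 2*b^3 + 4*b^2 - 106*b + d^3 + d^2*(4*b - 3) + d*(5*b^2 + b - 88) + 180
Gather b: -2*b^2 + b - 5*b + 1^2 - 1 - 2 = -2*b^2 - 4*b - 2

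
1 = 1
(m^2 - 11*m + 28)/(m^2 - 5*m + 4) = (m - 7)/(m - 1)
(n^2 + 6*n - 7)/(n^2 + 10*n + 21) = (n - 1)/(n + 3)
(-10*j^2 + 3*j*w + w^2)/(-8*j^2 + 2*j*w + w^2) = (5*j + w)/(4*j + w)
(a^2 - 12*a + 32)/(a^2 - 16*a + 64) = (a - 4)/(a - 8)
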